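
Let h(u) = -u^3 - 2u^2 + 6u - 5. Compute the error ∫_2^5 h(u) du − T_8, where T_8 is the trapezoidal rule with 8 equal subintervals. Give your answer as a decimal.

Exact integral: ∫_2^5 h(u) du = -182.25.
T_8 = -183.12890625.
Error = -182.25 − (-183.12890625) = 0.87890625.

0.87890625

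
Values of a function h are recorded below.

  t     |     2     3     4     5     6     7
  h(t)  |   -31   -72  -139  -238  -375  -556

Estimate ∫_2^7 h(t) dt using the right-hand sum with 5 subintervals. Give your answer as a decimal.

Δt = 1.
Sum = 1·[(-72) + (-139) + (-238) + (-375) + (-556)] = -1380.

-1380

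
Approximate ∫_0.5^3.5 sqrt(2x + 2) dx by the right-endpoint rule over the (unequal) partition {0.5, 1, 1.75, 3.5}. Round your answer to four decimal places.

8.0089

Subinterval widths: 0.5, 0.75, 1.75.
Right endpoints: 1, 1.75, 3.5.
f(1) ≈ 2.0000, f(1.75) ≈ 2.3452, f(3.5) ≈ 3.0000.
Sum = Σ Δx_i · f(x_i).
Sum ≈ 8.0089.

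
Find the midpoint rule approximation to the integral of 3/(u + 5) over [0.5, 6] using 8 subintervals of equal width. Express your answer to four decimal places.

Δu = (6 − 0.5)/8 = 0.6875.
Midpoints: 0.84375, 1.53125, 2.21875, 2.90625, 3.59375, 4.28125, 4.96875, 5.65625.
f(0.84375) = 96/187, f(1.53125) = 96/209, f(2.21875) = 32/77, f(2.90625) = 96/253, f(3.59375) = 96/275, f(4.28125) = 32/99, f(4.96875) = 96/319, f(5.65625) = 96/341.
Sum = Δu · [f(0.84375) + f(1.53125) + f(2.21875) + ...].
Sum ≈ 2.0780.

2.0780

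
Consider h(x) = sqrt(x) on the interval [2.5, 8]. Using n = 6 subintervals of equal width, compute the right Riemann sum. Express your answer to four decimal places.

Δx = (8 − 2.5)/6 = 11/12.
Right endpoints: 41/12, 13/3, 5.25, 37/6, 85/12, 8.
h(41/12) ≈ 1.8484, h(13/3) ≈ 2.0817, h(5.25) ≈ 2.2913, h(37/6) ≈ 2.4833, h(85/12) ≈ 2.6615, h(8) ≈ 2.8284.
Sum = Δx · [h(41/12) + h(13/3) + h(5.25) + ...].
Sum ≈ 13.0117.

13.0117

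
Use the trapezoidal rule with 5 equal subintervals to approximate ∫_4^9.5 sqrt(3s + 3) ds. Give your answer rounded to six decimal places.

Δs = (9.5 − 4)/5 = 1.1.
f(4) ≈ 3.872983, f(5.1) ≈ 4.277850, f(6.2) ≈ 4.647580, f(7.3) ≈ 4.989990, f(8.4) ≈ 5.310367, f(9.5) ≈ 5.612486.
T_5 = (Δs/2)·[f(s_0) + 2f(s_1) + ... + 2f(s_{4}) + f(s_5)].
Sum ≈ 26.365374.

26.365374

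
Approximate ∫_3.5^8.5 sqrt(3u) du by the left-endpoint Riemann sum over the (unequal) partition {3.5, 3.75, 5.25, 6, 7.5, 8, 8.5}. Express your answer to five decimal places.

20.00287

Subinterval widths: 0.25, 1.5, 0.75, 1.5, 0.5, 0.5.
Left endpoints: 3.5, 3.75, 5.25, 6, 7.5, 8.
f(3.5) ≈ 3.24037, f(3.75) ≈ 3.35410, f(5.25) ≈ 3.96863, f(6) ≈ 4.24264, f(7.5) ≈ 4.74342, f(8) ≈ 4.89898.
Sum = Σ Δu_i · f(u_i).
Sum ≈ 20.00287.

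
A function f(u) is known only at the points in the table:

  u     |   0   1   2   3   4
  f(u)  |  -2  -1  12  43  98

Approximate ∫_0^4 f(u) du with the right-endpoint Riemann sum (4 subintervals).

Δu = 1.
Sum = 1·[(-1) + 12 + 43 + 98] = 152.

152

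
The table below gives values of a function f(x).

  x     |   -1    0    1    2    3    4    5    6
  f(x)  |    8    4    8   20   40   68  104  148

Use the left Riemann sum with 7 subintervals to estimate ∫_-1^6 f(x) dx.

Δx = 1.
Sum = 1·[8 + 4 + 8 + 20 + 40 + 68 + 104] = 252.

252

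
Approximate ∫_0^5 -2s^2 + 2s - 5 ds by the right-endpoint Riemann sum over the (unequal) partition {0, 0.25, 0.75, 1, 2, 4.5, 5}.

-127.46875

Subinterval widths: 0.25, 0.5, 0.25, 1, 2.5, 0.5.
Right endpoints: 0.25, 0.75, 1, 2, 4.5, 5.
f(0.25) = -4.625, f(0.75) = -4.625, f(1) = -5, f(2) = -9, f(4.5) = -36.5, f(5) = -45.
Sum = Σ Δs_i · f(s_i).
Sum = -127.46875.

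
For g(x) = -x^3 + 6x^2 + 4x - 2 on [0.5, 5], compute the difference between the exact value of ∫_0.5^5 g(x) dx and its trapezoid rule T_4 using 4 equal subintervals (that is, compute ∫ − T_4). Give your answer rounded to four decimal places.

2.1357

Exact integral: ∫_0.5^5 g(x) dx = 134.015625.
T_4 ≈ 131.879883.
Error ≈ 134.015625 − 131.879883 ≈ 2.1357.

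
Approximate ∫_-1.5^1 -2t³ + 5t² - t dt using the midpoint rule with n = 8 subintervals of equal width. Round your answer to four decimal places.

9.8157

Δt = (1 − (-1.5))/8 = 0.3125.
Midpoints: -1.34375, -1.03125, -0.71875, -0.40625, -0.09375, 0.21875, 0.53125, 0.84375.
f(-1.34375) = 249443/16384, f(-1.03125) = 139953/16384, f(-0.71875) = 66263/16384, f(-0.40625) = 22373/16384, f(-0.09375) = 2283/16384, f(0.21875) = -7/16384, f(0.53125) = 9503/16384, f(0.84375) = 24813/16384.
Sum = Δt · [f(-1.34375) + f(-1.03125) + f(-0.71875) + ...].
Sum ≈ 9.8157.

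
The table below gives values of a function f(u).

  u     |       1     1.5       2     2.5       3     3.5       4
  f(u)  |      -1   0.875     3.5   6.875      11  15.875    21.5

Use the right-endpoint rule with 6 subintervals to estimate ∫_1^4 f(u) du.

Δu = 0.5.
Sum = 0.5·[0.875 + 3.5 + 6.875 + 11 + 15.875 + 21.5] = 29.8125.

29.8125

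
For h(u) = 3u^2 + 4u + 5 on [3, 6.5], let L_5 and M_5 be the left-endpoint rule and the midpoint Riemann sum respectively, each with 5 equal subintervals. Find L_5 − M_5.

L_5 = 292.67.
M_5 = 331.19625.
L_5 − M_5 = -38.52625.

-38.52625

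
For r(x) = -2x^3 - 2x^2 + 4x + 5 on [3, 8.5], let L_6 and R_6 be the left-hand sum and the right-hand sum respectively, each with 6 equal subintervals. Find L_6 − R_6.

1172.1875

L_6 ≈ -2248.968461.
R_6 ≈ -3421.155961.
L_6 − R_6 = 1172.1875.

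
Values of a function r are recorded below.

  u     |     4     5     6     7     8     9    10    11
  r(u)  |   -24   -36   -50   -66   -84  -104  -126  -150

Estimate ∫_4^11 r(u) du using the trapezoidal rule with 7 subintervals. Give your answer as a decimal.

-553

Δu = 1.
T_7 = (1/2)·[(-24) + 2·(-36) + 2·(-50) + 2·(-66) + 2·(-84) + 2·(-104) + 2·(-126) + (-150)] = -553.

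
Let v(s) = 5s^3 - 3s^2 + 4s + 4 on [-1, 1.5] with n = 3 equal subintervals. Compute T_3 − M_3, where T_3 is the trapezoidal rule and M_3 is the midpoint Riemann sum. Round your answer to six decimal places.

T_3 ≈ 13.42013889.
M_3 ≈ 13.09461806.
T_3 − M_3 ≈ 0.325521.

0.325521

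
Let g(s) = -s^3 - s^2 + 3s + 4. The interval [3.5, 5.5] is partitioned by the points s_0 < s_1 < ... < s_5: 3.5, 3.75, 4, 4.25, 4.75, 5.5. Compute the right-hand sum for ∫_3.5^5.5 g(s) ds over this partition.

-236.2421875

Subinterval widths: 0.25, 0.25, 0.25, 0.5, 0.75.
Right endpoints: 3.75, 4, 4.25, 4.75, 5.5.
g(3.75) = -51.546875, g(4) = -64, g(4.25) = -78.078125, g(4.75) = -111.484375, g(5.5) = -176.125.
Sum = Σ Δs_i · g(s_i).
Sum = -236.2421875.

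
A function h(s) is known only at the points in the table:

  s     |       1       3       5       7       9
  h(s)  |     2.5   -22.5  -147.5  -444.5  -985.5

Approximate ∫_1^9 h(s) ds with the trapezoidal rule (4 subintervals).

Δs = 2.
T_4 = (2/2)·[2.5 + 2·(-22.5) + 2·(-147.5) + 2·(-444.5) + (-985.5)] = -2212.

-2212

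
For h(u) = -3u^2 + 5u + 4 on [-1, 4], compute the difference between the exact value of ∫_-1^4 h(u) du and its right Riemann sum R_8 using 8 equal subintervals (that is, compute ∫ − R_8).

7.2265625

Exact integral: ∫_-1^4 h(u) du = -7.5.
R_8 = -14.7265625.
Error = -7.5 − (-14.7265625) = 7.2265625.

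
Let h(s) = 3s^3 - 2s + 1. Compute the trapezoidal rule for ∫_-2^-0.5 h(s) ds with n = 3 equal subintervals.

Δs = (-0.5 − (-2))/3 = 0.5.
h(-2) = -19, h(-1.5) = -6.125, h(-1) = 0, h(-0.5) = 1.625.
T_3 = (Δs/2)·[h(s_0) + 2h(s_1) + 2h(s_2) + h(s_3)].
Sum = -7.40625.

-7.40625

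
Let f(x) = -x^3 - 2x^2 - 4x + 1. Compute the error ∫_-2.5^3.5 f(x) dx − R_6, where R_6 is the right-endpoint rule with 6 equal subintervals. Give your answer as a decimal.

50.75

Exact integral: ∫_-2.5^3.5 f(x) dx = -72.75.
R_6 = -123.5.
Error = -72.75 − (-123.5) = 50.75.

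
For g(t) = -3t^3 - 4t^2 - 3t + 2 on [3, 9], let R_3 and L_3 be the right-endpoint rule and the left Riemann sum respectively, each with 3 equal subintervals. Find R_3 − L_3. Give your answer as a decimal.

R_3 = -8536.
L_3 = -3712.
R_3 − L_3 = -4824.

-4824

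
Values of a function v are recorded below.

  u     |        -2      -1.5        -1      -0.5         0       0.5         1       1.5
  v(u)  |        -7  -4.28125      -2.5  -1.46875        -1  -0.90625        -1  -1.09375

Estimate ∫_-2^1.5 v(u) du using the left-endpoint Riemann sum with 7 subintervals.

-9.078125

Δu = 0.5.
Sum = 0.5·[(-7) + (-4.28125) + (-2.5) + (-1.46875) + (-1) + (-0.90625) + (-1)] = -9.078125.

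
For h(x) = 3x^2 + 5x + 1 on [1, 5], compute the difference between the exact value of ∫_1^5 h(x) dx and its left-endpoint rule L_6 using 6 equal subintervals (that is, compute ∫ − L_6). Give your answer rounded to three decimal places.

Exact integral: ∫_1^5 h(x) dx = 188.
L_6 ≈ 158.22222.
Error ≈ 188 − 158.22222 ≈ 29.778.

29.778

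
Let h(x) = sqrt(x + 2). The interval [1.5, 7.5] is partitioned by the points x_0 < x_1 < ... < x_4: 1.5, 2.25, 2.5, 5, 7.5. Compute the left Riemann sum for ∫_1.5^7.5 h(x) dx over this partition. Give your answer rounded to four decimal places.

Subinterval widths: 0.75, 0.25, 2.5, 2.5.
Left endpoints: 1.5, 2.25, 2.5, 5.
h(1.5) ≈ 1.8708, h(2.25) ≈ 2.0616, h(2.5) ≈ 2.1213, h(5) ≈ 2.6458.
Sum = Σ Δx_i · h(x_i).
Sum ≈ 13.8362.

13.8362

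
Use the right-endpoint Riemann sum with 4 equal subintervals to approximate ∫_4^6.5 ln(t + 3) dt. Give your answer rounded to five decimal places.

5.36011

Δt = (6.5 − 4)/4 = 0.625.
Right endpoints: 4.625, 5.25, 5.875, 6.5.
f(4.625) ≈ 2.03143, f(5.25) ≈ 2.11021, f(5.875) ≈ 2.18324, f(6.5) ≈ 2.25129.
Sum = Δt · [f(4.625) + f(5.25) + f(5.875) + f(6.5)].
Sum ≈ 5.36011.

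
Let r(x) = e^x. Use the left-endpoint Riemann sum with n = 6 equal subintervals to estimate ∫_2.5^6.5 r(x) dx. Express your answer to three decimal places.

Δx = (6.5 − 2.5)/6 = 2/3.
Left endpoints: 2.5, 19/6, 23/6, 4.5, 31/6, 35/6.
r(2.5) ≈ 12.182, r(19/6) ≈ 23.728, r(23/6) ≈ 46.216, r(4.5) ≈ 90.017, r(31/6) ≈ 175.329, r(35/6) ≈ 341.495.
Sum = Δx · [r(2.5) + r(19/6) + r(23/6) + ...].
Sum ≈ 459.313.

459.313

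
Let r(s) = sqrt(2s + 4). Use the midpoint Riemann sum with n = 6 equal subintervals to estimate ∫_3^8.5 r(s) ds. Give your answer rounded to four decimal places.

21.5405

Δs = (8.5 − 3)/6 = 11/12.
Midpoints: 83/24, 4.375, 127/24, 149/24, 7.125, 193/24.
r(83/24) ≈ 3.3040, r(4.375) ≈ 3.5707, r(127/24) ≈ 3.8188, r(149/24) ≈ 4.0517, r(7.125) ≈ 4.2720, r(193/24) ≈ 4.4814.
Sum = Δs · [r(83/24) + r(4.375) + r(127/24) + ...].
Sum ≈ 21.5405.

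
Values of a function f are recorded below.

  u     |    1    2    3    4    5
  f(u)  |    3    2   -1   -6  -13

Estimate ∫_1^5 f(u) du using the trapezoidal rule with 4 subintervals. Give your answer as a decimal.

Δu = 1.
T_4 = (1/2)·[3 + 2·2 + 2·(-1) + 2·(-6) + (-13)] = -10.

-10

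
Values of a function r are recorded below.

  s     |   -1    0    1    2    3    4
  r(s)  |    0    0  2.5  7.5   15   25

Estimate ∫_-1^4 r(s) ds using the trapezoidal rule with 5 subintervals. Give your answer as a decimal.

Δs = 1.
T_5 = (1/2)·[0 + 2·0 + 2·2.5 + 2·7.5 + 2·15 + 25] = 37.5.

37.5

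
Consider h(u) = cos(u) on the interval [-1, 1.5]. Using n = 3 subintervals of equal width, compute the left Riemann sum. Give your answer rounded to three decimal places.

Δu = (1.5 − (-1))/3 = 5/6.
Left endpoints: -1, -1/6, 2/3.
h(-1) ≈ 0.540, h(-1/6) ≈ 0.986, h(2/3) ≈ 0.786.
Sum = Δu · [h(-1) + h(-1/6) + h(2/3)].
Sum ≈ 1.927.

1.927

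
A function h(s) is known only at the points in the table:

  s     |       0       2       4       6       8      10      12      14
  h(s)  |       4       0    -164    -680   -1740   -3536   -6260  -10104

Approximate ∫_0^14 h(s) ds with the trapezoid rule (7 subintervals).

Δs = 2.
T_7 = (2/2)·[4 + 2·0 + 2·(-164) + 2·(-680) + 2·(-1740) + 2·(-3536) + 2·(-6260) + (-10104)] = -34860.

-34860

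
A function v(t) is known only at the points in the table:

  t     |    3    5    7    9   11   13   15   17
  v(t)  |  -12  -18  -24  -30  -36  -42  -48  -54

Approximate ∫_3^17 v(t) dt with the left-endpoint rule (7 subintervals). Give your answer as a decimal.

Δt = 2.
Sum = 2·[(-12) + (-18) + (-24) + (-30) + (-36) + (-42) + (-48)] = -420.

-420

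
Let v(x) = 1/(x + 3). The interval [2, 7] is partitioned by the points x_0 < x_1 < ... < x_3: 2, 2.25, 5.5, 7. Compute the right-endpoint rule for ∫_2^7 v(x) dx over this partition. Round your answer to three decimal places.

Subinterval widths: 0.25, 3.25, 1.5.
Right endpoints: 2.25, 5.5, 7.
v(2.25) = 4/21, v(5.5) = 2/17, v(7) = 0.1.
Sum = Σ Δx_i · v(x_i).
Sum ≈ 0.580.

0.580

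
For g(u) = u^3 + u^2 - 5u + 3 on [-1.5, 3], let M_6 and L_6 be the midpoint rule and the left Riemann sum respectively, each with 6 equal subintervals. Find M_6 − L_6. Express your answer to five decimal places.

M_6 ≈ 25.0488281.
L_6 = 21.62109375.
M_6 − L_6 ≈ 3.42773.

3.42773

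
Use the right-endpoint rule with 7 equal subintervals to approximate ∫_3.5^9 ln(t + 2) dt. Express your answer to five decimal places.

Δt = (9 − 3.5)/7 = 11/14.
Right endpoints: 30/7, 71/14, 41/7, 93/14, 52/7, 115/14, 9.
f(30/7) ≈ 1.83828, f(71/14) ≈ 1.95606, f(41/7) ≈ 2.06142, f(93/14) ≈ 2.15673, f(52/7) ≈ 2.24374, f(115/14) ≈ 2.32379, f(9) ≈ 2.39790.
Sum = Δt · [f(30/7) + f(71/14) + f(41/7) + ...].
Sum ≈ 11.76837.

11.76837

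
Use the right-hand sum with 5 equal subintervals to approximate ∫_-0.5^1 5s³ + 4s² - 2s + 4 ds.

8.94

Δs = (1 − (-0.5))/5 = 0.3.
Right endpoints: -0.2, 0.1, 0.4, 0.7, 1.
f(-0.2) = 4.52, f(0.1) = 3.845, f(0.4) = 4.16, f(0.7) = 6.275, f(1) = 11.
Sum = Δs · [f(-0.2) + f(0.1) + f(0.4) + f(0.7) + f(1)].
Sum = 8.94.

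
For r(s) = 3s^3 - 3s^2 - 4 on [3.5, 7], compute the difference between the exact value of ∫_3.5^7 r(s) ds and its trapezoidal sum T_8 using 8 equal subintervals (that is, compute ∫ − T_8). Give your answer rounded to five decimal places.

-4.94067

Exact integral: ∫_3.5^7 r(s) ds = 1374.078125.
T_8 ≈ 1379.0187988.
Error ≈ 1374.078125 − 1379.0187988 ≈ -4.94067.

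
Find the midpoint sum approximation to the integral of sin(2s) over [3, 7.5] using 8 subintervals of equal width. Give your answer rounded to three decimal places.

0.907

Δs = (7.5 − 3)/8 = 0.5625.
Midpoints: 3.28125, 3.84375, 4.40625, 4.96875, 5.53125, 6.09375, 6.65625, 7.21875.
f(3.28125) ≈ 0.276, f(3.84375) ≈ 0.986, f(4.40625) ≈ 0.575, f(4.96875) ≈ -0.491, f(5.53125) ≈ -0.998, f(6.09375) ≈ -0.370, f(6.65625) ≈ 0.679, f(7.21875) ≈ 0.955.
Sum = Δs · [f(3.28125) + f(3.84375) + f(4.40625) + ...].
Sum ≈ 0.907.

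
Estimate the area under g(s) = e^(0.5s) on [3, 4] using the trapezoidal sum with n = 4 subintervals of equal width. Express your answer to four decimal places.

Δs = (4 − 3)/4 = 0.25.
g(3) ≈ 4.4817, g(3.25) ≈ 5.0784, g(3.5) ≈ 5.7546, g(3.75) ≈ 6.5208, g(4) ≈ 7.3891.
T_4 = (Δs/2)·[g(s_0) + 2g(s_1) + 2g(s_2) + 2g(s_3) + g(s_4)].
Sum ≈ 5.8223.

5.8223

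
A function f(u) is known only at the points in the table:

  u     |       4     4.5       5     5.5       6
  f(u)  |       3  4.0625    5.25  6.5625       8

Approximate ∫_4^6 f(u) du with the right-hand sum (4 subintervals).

Δu = 0.5.
Sum = 0.5·[4.0625 + 5.25 + 6.5625 + 8] = 11.9375.

11.9375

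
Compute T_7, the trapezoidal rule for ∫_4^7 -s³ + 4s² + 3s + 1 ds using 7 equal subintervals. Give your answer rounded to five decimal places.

Δs = (7 − 4)/7 = 3/7.
f(4) = 13, f(31/7) = 2017/343, f(34/7) = -1595/343, f(37/7) = -6539/343, f(40/7) = -12977/343, f(43/7) = -21071/343, f(46/7) = -30983/343, f(7) = -125.
T_7 = (Δs/2)·[f(s_0) + 2f(s_1) + ... + 2f(s_{6}) + f(s_7)].
Sum ≈ -112.89796.

-112.89796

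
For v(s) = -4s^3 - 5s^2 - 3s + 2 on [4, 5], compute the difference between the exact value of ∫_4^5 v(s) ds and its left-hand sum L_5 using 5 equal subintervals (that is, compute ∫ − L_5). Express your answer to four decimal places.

-28.8067

Exact integral: ∫_4^5 v(s) ds ≈ -482.166667.
L_5 = -453.36.
Error ≈ -482.166667 − (-453.36) ≈ -28.8067.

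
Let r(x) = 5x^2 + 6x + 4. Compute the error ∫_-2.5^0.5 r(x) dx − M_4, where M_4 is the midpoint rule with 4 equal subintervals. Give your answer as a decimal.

Exact integral: ∫_-2.5^0.5 r(x) dx = 20.25.
M_4 = 19.546875.
Error = 20.25 − 19.546875 = 0.703125.

0.703125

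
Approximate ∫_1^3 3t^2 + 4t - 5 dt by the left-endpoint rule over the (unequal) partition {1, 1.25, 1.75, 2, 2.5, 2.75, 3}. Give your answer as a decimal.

26.25

Subinterval widths: 0.25, 0.5, 0.25, 0.5, 0.25, 0.25.
Left endpoints: 1, 1.25, 1.75, 2, 2.5, 2.75.
f(1) = 2, f(1.25) = 4.6875, f(1.75) = 11.1875, f(2) = 15, f(2.5) = 23.75, f(2.75) = 28.6875.
Sum = Σ Δt_i · f(t_i).
Sum = 26.25.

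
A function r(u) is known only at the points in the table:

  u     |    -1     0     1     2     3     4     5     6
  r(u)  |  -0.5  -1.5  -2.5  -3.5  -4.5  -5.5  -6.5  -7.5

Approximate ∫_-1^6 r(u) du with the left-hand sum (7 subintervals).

Δu = 1.
Sum = 1·[(-0.5) + (-1.5) + (-2.5) + (-3.5) + (-4.5) + (-5.5) + (-6.5)] = -24.5.

-24.5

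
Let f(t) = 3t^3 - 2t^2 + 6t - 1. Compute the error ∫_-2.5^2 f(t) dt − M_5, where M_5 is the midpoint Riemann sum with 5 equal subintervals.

Exact integral: ∫_-2.5^2 f(t) dt = -44.296875.
M_5 = -43.0059375.
Error = -44.296875 − (-43.0059375) = -1.2909375.

-1.2909375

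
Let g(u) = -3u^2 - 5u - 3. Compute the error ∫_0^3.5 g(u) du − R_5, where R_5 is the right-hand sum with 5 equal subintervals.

19.845

Exact integral: ∫_0^3.5 g(u) du = -84.
R_5 = -103.845.
Error = -84 − (-103.845) = 19.845.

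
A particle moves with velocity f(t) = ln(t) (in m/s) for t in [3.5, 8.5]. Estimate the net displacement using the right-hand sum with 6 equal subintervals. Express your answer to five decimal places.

9.16590

Δt = (8.5 − 3.5)/6 = 5/6.
Right endpoints: 13/3, 31/6, 6, 41/6, 23/3, 8.5.
f(13/3) ≈ 1.46634, f(31/6) ≈ 1.64223, f(6) ≈ 1.79176, f(41/6) ≈ 1.92181, f(23/3) ≈ 2.03688, f(8.5) ≈ 2.14007.
Sum = Δt · [f(13/3) + f(31/6) + f(6) + ...].
Sum ≈ 9.16590.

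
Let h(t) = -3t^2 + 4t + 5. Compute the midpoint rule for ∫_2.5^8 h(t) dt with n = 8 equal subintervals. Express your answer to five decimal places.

-352.72510

Δt = (8 − 2.5)/8 = 0.6875.
Midpoints: 2.84375, 3.53125, 4.21875, 4.90625, 5.59375, 6.28125, 6.96875, 7.65625.
h(2.84375) = -8075/1024, h(3.53125) = -18723/1024, h(4.21875) = -32275/1024, h(4.90625) = -48731/1024, h(5.59375) = -68091/1024, h(6.28125) = -90355/1024, h(6.96875) = -115523/1024, h(7.65625) = -143595/1024.
Sum = Δt · [h(2.84375) + h(3.53125) + h(4.21875) + ...].
Sum ≈ -352.72510.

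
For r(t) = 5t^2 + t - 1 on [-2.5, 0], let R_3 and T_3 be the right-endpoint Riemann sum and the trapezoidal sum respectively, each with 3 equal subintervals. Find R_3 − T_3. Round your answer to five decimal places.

-11.97917

R_3 ≈ 9.8842593.
T_3 ≈ 21.8634259.
R_3 − T_3 ≈ -11.97917.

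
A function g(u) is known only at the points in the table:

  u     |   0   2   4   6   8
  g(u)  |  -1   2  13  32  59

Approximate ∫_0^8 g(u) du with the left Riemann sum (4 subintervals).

Δu = 2.
Sum = 2·[(-1) + 2 + 13 + 32] = 92.

92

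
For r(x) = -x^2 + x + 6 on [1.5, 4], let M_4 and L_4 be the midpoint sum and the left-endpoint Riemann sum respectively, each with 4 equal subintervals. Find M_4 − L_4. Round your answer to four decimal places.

M_4 ≈ 1.748047.
L_4 = 5.01953125.
M_4 − L_4 ≈ -3.2715.

-3.2715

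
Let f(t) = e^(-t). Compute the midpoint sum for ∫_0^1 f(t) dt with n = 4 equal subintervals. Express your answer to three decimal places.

Δt = (1 − 0)/4 = 0.25.
Midpoints: 0.125, 0.375, 0.625, 0.875.
f(0.125) ≈ 0.882, f(0.375) ≈ 0.687, f(0.625) ≈ 0.535, f(0.875) ≈ 0.417.
Sum = Δt · [f(0.125) + f(0.375) + f(0.625) + f(0.875)].
Sum ≈ 0.630.

0.630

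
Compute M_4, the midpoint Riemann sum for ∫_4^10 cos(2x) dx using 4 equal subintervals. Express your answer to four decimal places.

Δx = (10 − 4)/4 = 1.5.
Midpoints: 4.75, 6.25, 7.75, 9.25.
f(4.75) ≈ -0.9972, f(6.25) ≈ 0.9978, f(7.75) ≈ -0.9785, f(9.25) ≈ 0.9395.
Sum = Δx · [f(4.75) + f(6.25) + f(7.75) + f(9.25)].
Sum ≈ -0.0575.

-0.0575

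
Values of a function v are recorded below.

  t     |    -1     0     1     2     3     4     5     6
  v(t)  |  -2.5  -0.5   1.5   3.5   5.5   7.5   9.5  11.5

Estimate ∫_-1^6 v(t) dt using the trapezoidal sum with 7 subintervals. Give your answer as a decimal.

Δt = 1.
T_7 = (1/2)·[(-2.5) + 2·(-0.5) + 2·1.5 + 2·3.5 + 2·5.5 + 2·7.5 + 2·9.5 + 11.5] = 31.5.

31.5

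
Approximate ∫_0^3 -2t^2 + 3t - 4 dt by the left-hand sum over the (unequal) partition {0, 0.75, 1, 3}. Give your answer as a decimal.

Subinterval widths: 0.75, 0.25, 2.
Left endpoints: 0, 0.75, 1.
f(0) = -4, f(0.75) = -2.875, f(1) = -3.
Sum = Σ Δt_i · f(t_i).
Sum = -9.71875.

-9.71875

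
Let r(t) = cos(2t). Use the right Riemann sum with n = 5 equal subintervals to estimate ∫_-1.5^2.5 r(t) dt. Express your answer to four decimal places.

0.1918

Δt = (2.5 − (-1.5))/5 = 0.8.
Right endpoints: -0.7, 0.1, 0.9, 1.7, 2.5.
r(-0.7) ≈ 0.1700, r(0.1) ≈ 0.9801, r(0.9) ≈ -0.2272, r(1.7) ≈ -0.9668, r(2.5) ≈ 0.2837.
Sum = Δt · [r(-0.7) + r(0.1) + r(0.9) + r(1.7) + r(2.5)].
Sum ≈ 0.1918.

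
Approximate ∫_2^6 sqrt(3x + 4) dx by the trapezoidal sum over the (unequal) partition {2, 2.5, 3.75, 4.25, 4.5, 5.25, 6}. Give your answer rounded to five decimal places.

Subinterval widths: 0.5, 1.25, 0.5, 0.25, 0.75, 0.75.
f(2) ≈ 3.16228, f(2.5) ≈ 3.39116, f(3.75) ≈ 3.90512, f(4.25) ≈ 4.09268, f(4.5) ≈ 4.18330, f(5.25) ≈ 4.44410, f(6) ≈ 4.69042.
On each subinterval the trapezoid contributes (Δx_i/2)·[f(x_{i-1}) + f(x_i)].
Sum ≈ 15.89321.

15.89321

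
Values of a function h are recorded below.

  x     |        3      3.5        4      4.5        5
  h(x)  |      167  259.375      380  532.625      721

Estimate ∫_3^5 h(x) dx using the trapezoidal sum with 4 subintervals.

808

Δx = 0.5.
T_4 = (0.5/2)·[167 + 2·259.375 + 2·380 + 2·532.625 + 721] = 808.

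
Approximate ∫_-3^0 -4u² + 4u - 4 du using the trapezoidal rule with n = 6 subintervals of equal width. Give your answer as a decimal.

-66.5

Δu = (0 − (-3))/6 = 0.5.
f(-3) = -52, f(-2.5) = -39, f(-2) = -28, f(-1.5) = -19, f(-1) = -12, f(-0.5) = -7, f(0) = -4.
T_6 = (Δu/2)·[f(u_0) + 2f(u_1) + ... + 2f(u_{5}) + f(u_6)].
Sum = -66.5.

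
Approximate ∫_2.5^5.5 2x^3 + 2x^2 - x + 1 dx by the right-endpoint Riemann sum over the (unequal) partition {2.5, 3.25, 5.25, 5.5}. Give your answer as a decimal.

Subinterval widths: 0.75, 2, 0.25.
Right endpoints: 3.25, 5.25, 5.5.
f(3.25) = 87.53125, f(5.25) = 340.28125, f(5.5) = 388.75.
Sum = Σ Δx_i · f(x_i).
Sum = 843.3984375.

843.3984375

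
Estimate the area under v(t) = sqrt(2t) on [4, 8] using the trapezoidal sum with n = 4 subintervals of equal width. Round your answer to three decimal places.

Δt = (8 − 4)/4 = 1.
v(4) ≈ 2.828, v(5) ≈ 3.162, v(6) ≈ 3.464, v(7) ≈ 3.742, v(8) ≈ 4.000.
T_4 = (Δt/2)·[v(t_0) + 2v(t_1) + 2v(t_2) + 2v(t_3) + v(t_4)].
Sum ≈ 13.782.

13.782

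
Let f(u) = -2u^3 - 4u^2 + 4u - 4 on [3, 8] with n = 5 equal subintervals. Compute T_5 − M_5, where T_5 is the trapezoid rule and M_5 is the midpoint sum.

-46.25

T_5 = -2595.
M_5 = -2548.75.
T_5 − M_5 = -46.25.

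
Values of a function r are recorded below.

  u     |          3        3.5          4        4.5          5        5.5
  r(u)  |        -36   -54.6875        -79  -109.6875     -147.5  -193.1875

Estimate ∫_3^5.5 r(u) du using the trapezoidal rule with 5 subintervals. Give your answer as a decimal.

-252.734375

Δu = 0.5.
T_5 = (0.5/2)·[(-36) + 2·(-54.6875) + 2·(-79) + 2·(-109.6875) + 2·(-147.5) + (-193.1875)] = -252.734375.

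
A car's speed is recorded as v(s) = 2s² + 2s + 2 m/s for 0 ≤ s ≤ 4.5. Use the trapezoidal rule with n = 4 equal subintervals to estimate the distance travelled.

Δs = (4.5 − 0)/4 = 1.125.
v(0) = 2, v(1.125) = 6.78125, v(2.25) = 16.625, v(3.375) = 31.53125, v(4.5) = 51.5.
T_4 = (Δs/2)·[v(s_0) + 2v(s_1) + 2v(s_2) + 2v(s_3) + v(s_4)].
Sum = 91.8984375.

91.8984375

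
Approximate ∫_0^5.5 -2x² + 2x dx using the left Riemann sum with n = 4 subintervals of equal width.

-50.1015625

Δx = (5.5 − 0)/4 = 1.375.
Left endpoints: 0, 1.375, 2.75, 4.125.
f(0) = 0, f(1.375) = -1.03125, f(2.75) = -9.625, f(4.125) = -25.78125.
Sum = Δx · [f(0) + f(1.375) + f(2.75) + f(4.125)].
Sum = -50.1015625.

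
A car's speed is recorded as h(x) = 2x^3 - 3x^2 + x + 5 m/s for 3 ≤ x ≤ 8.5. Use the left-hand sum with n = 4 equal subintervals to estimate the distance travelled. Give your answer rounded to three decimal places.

Δx = (8.5 − 3)/4 = 1.375.
Left endpoints: 3, 4.375, 5.75, 7.125.
h(3) = 35, h(4.375) = 119.43359375, h(5.75) = 291.78125, h(7.125) = 583.23828125.
Sum = Δx · [h(3) + h(4.375) + h(5.75) + h(7.125)].
Sum ≈ 1415.498.

1415.498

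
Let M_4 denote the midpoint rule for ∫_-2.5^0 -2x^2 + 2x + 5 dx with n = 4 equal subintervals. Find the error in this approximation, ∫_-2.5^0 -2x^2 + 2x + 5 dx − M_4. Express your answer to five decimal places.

Exact integral: ∫_-2.5^0 f(x) dx ≈ -4.1666667.
M_4 = -4.00390625.
Error ≈ -4.1666667 − (-4.00390625) ≈ -0.16276.

-0.16276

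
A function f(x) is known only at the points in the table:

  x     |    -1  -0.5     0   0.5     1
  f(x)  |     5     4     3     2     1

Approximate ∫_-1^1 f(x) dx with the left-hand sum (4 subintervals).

Δx = 0.5.
Sum = 0.5·[5 + 4 + 3 + 2] = 7.

7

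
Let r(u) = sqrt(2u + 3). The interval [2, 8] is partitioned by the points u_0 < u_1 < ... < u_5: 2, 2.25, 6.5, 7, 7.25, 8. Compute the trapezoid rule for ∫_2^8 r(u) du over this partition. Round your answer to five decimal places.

Subinterval widths: 0.25, 4.25, 0.5, 0.25, 0.75.
r(2) ≈ 2.64575, r(2.25) ≈ 2.73861, r(6.5) ≈ 4.00000, r(7) ≈ 4.12311, r(7.25) ≈ 4.18330, r(8) ≈ 4.35890.
On each subinterval the trapezoid contributes (Δu_i/2)·[r(u_{i-1}) + r(u_i)].
Sum ≈ 21.26500.

21.26500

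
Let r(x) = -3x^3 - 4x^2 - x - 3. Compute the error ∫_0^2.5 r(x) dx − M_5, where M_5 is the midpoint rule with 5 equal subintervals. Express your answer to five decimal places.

Exact integral: ∫_0^2.5 r(x) dx ≈ -60.7552083.
M_5 = -59.9609375.
Error ≈ -60.7552083 − (-59.9609375) ≈ -0.79427.

-0.79427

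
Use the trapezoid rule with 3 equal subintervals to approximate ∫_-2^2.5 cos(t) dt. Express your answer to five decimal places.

Δt = (2.5 − (-2))/3 = 1.5.
f(-2) ≈ -0.41615, f(-0.5) ≈ 0.87758, f(1) ≈ 0.54030, f(2.5) ≈ -0.80114.
T_3 = (Δt/2)·[f(t_0) + 2f(t_1) + 2f(t_2) + f(t_3)].
Sum ≈ 1.21386.

1.21386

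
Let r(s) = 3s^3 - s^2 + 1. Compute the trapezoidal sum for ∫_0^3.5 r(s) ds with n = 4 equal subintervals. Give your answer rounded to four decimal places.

108.3428

Δs = (3.5 − 0)/4 = 0.875.
r(0) = 1, r(0.875) = 1149/512, r(1.75) = 14.015625, r(2.625) = 24767/512, r(3.5) = 117.375.
T_4 = (Δs/2)·[r(s_0) + 2r(s_1) + 2r(s_2) + 2r(s_3) + r(s_4)].
Sum ≈ 108.3428.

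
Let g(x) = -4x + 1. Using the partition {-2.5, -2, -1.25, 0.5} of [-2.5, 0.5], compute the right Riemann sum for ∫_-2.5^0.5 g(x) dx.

Subinterval widths: 0.5, 0.75, 1.75.
Right endpoints: -2, -1.25, 0.5.
g(-2) = 9, g(-1.25) = 6, g(0.5) = -1.
Sum = Σ Δx_i · g(x_i).
Sum = 7.25.

7.25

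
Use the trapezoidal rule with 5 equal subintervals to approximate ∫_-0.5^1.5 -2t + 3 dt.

Δt = (1.5 − (-0.5))/5 = 0.4.
f(-0.5) = 4, f(-0.1) = 3.2, f(0.3) = 2.4, f(0.7) = 1.6, f(1.1) = 0.8, f(1.5) = 0.
T_5 = (Δt/2)·[f(t_0) + 2f(t_1) + ... + 2f(t_{4}) + f(t_5)].
Sum = 4.

4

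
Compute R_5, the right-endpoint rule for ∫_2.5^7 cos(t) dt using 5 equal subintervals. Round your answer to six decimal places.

Δt = (7 − 2.5)/5 = 0.9.
Right endpoints: 3.4, 4.3, 5.2, 6.1, 7.
f(3.4) ≈ -0.966798, f(4.3) ≈ -0.400799, f(5.2) ≈ 0.468517, f(6.1) ≈ 0.983268, f(7) ≈ 0.753902.
Sum = Δt · [f(3.4) + f(4.3) + f(5.2) + f(6.1) + f(7)].
Sum ≈ 0.754281.

0.754281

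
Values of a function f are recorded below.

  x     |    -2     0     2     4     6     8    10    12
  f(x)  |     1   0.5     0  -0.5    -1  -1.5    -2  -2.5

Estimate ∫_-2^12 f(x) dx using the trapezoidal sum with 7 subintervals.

-10.5

Δx = 2.
T_7 = (2/2)·[1 + 2·0.5 + 2·0 + 2·(-0.5) + 2·(-1) + 2·(-1.5) + 2·(-2) + (-2.5)] = -10.5.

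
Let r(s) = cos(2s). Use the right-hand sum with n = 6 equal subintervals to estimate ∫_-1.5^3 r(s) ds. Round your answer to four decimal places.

0.6756

Δs = (3 − (-1.5))/6 = 0.75.
Right endpoints: -0.75, 0, 0.75, 1.5, 2.25, 3.
r(-0.75) ≈ 0.0707, r(0) ≈ 1.0000, r(0.75) ≈ 0.0707, r(1.5) ≈ -0.9900, r(2.25) ≈ -0.2108, r(3) ≈ 0.9602.
Sum = Δs · [r(-0.75) + r(0) + r(0.75) + ...].
Sum ≈ 0.6756.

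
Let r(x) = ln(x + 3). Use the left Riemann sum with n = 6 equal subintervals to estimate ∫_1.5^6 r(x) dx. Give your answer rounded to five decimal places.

8.24154

Δx = (6 − 1.5)/6 = 0.75.
Left endpoints: 1.5, 2.25, 3, 3.75, 4.5, 5.25.
r(1.5) ≈ 1.50408, r(2.25) ≈ 1.65823, r(3) ≈ 1.79176, r(3.75) ≈ 1.90954, r(4.5) ≈ 2.01490, r(5.25) ≈ 2.11021.
Sum = Δx · [r(1.5) + r(2.25) + r(3) + ...].
Sum ≈ 8.24154.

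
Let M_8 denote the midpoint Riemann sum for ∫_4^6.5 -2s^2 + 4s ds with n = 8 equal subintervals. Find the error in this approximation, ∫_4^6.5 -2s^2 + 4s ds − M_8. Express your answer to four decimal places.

-0.0407

Exact integral: ∫_4^6.5 f(s) ds ≈ -87.916667.
M_8 ≈ -87.875977.
Error ≈ -87.916667 − (-87.875977) ≈ -0.0407.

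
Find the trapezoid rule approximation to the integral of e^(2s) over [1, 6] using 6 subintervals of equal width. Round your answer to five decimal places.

Δs = (6 − 1)/6 = 5/6.
f(1) ≈ 7.38906, f(11/6) ≈ 39.12128, f(8/3) ≈ 207.12725, f(3.5) ≈ 1096.63316, f(13/3) ≈ 5806.11335, f(31/6) ≈ 30740.40934, f(6) ≈ 162754.79142.
T_6 = (Δs/2)·[f(s_0) + 2f(s_1) + ... + 2f(s_{5}) + f(s_6)].
Sum ≈ 99392.07885.

99392.07885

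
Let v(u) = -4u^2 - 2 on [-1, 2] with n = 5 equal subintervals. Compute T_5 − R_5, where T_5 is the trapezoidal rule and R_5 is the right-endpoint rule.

3.6

T_5 = -18.72.
R_5 = -22.32.
T_5 − R_5 = 3.6.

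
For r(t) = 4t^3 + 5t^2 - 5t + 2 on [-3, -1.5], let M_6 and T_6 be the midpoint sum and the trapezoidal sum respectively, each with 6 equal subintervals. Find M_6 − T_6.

0.515625

M_6 = -16.515625.
T_6 = -17.03125.
M_6 − T_6 = 0.515625.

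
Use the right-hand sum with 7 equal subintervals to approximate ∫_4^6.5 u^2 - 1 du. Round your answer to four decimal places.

Δu = (6.5 − 4)/7 = 5/14.
Right endpoints: 61/14, 33/7, 71/14, 38/7, 81/14, 43/7, 6.5.
f(61/14) = 3525/196, f(33/7) = 1040/49, f(71/14) = 4845/196, f(38/7) = 1395/49, f(81/14) = 6365/196, f(43/7) = 1800/49, f(6.5) = 41.25.
Sum = Δu · [f(61/14) + f(33/7) + f(71/14) + ...].
Sum ≈ 72.4490.

72.4490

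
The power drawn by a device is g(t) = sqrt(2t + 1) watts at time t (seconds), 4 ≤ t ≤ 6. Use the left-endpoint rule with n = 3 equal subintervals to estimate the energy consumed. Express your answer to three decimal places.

6.420

Δt = (6 − 4)/3 = 2/3.
Left endpoints: 4, 14/3, 16/3.
g(4) ≈ 3.000, g(14/3) ≈ 3.215, g(16/3) ≈ 3.416.
Sum = Δt · [g(4) + g(14/3) + g(16/3)].
Sum ≈ 6.420.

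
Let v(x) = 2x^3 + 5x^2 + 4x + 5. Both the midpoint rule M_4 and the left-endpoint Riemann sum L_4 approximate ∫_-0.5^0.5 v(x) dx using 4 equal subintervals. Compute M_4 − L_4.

0.484375

M_4 = 5.390625.
L_4 = 4.90625.
M_4 − L_4 = 0.484375.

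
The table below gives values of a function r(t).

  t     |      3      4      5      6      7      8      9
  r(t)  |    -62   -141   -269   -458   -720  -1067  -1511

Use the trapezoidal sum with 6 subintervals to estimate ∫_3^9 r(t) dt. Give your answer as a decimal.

-3441.5

Δt = 1.
T_6 = (1/2)·[(-62) + 2·(-141) + 2·(-269) + 2·(-458) + 2·(-720) + 2·(-1067) + (-1511)] = -3441.5.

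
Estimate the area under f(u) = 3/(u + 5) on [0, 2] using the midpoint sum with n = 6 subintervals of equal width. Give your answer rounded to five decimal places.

1.00914

Δu = (2 − 0)/6 = 1/3.
Midpoints: 1/6, 0.5, 5/6, 7/6, 1.5, 11/6.
f(1/6) = 18/31, f(0.5) = 6/11, f(5/6) = 18/35, f(7/6) = 18/37, f(1.5) = 6/13, f(11/6) = 18/41.
Sum = Δu · [f(1/6) + f(0.5) + f(5/6) + ...].
Sum ≈ 1.00914.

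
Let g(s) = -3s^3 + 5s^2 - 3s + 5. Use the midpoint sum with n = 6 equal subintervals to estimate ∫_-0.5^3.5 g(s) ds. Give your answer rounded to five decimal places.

Δs = (3.5 − (-0.5))/6 = 2/3.
Midpoints: -1/6, 0.5, 7/6, 11/6, 2.5, 19/6.
g(-1/6) = 407/72, g(0.5) = 4.375, g(7/6) = 85/24, g(11/6) = -157/72, g(2.5) = -18.125, g(19/6) = -49.625.
Sum = Δs · [g(-1/6) + g(0.5) + g(7/6) + ...].
Sum ≈ -37.57407.

-37.57407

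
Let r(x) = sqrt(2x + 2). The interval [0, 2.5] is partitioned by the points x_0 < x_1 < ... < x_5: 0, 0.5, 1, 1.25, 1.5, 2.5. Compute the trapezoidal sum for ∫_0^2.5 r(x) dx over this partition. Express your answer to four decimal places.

5.2203

Subinterval widths: 0.5, 0.5, 0.25, 0.25, 1.
r(0) ≈ 1.4142, r(0.5) ≈ 1.7321, r(1) ≈ 2.0000, r(1.25) ≈ 2.1213, r(1.5) ≈ 2.2361, r(2.5) ≈ 2.6458.
On each subinterval the trapezoid contributes (Δx_i/2)·[r(x_{i-1}) + r(x_i)].
Sum ≈ 5.2203.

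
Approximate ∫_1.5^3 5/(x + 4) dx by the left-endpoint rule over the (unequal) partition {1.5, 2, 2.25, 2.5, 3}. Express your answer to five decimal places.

1.24749

Subinterval widths: 0.5, 0.25, 0.25, 0.5.
Left endpoints: 1.5, 2, 2.25, 2.5.
f(1.5) = 10/11, f(2) = 5/6, f(2.25) = 0.8, f(2.5) = 10/13.
Sum = Σ Δx_i · f(x_i).
Sum ≈ 1.24749.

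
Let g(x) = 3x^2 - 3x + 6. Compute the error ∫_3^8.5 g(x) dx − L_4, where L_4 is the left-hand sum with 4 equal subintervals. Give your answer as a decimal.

113.91015625

Exact integral: ∫_3^8.5 g(x) dx = 525.25.
L_4 = 411.33984375.
Error = 525.25 − 411.33984375 = 113.91015625.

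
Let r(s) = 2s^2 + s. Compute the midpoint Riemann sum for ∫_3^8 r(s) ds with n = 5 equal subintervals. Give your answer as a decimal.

Δs = (8 − 3)/5 = 1.
Midpoints: 3.5, 4.5, 5.5, 6.5, 7.5.
r(3.5) = 28, r(4.5) = 45, r(5.5) = 66, r(6.5) = 91, r(7.5) = 120.
Sum = Δs · [r(3.5) + r(4.5) + r(5.5) + r(6.5) + r(7.5)].
Sum = 350.

350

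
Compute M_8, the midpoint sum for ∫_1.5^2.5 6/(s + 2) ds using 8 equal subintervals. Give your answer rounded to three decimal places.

Δs = (2.5 − 1.5)/8 = 0.125.
Midpoints: 1.5625, 1.6875, 1.8125, 1.9375, 2.0625, 2.1875, 2.3125, 2.4375.
f(1.5625) = 32/19, f(1.6875) = 96/59, f(1.8125) = 96/61, f(1.9375) = 32/21, f(2.0625) = 96/65, f(2.1875) = 96/67, f(2.3125) = 32/23, f(2.4375) = 96/71.
Sum = Δs · [f(1.5625) + f(1.6875) + f(1.8125) + ...].
Sum ≈ 1.508.

1.508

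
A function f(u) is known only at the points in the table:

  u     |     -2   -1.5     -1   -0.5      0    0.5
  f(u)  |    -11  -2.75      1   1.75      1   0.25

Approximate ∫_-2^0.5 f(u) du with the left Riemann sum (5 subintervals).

-5

Δu = 0.5.
Sum = 0.5·[(-11) + (-2.75) + 1 + 1.75 + 1] = -5.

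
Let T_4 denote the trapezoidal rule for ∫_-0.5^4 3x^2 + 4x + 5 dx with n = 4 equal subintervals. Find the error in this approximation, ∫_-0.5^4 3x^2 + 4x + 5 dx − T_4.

-2.84765625

Exact integral: ∫_-0.5^4 f(x) dx = 118.125.
T_4 = 120.97265625.
Error = 118.125 − 120.97265625 = -2.84765625.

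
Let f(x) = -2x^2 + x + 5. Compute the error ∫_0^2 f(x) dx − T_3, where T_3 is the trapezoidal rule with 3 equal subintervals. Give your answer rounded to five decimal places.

0.29630

Exact integral: ∫_0^2 f(x) dx ≈ 6.6666667.
T_3 ≈ 6.3703704.
Error ≈ 6.6666667 − 6.3703704 ≈ 0.29630.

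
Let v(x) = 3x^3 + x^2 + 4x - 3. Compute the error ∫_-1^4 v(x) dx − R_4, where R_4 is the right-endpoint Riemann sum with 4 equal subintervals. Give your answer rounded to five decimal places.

-162.63021

Exact integral: ∫_-1^4 v(x) dx ≈ 227.9166667.
R_4 = 390.546875.
Error ≈ 227.9166667 − 390.546875 ≈ -162.63021.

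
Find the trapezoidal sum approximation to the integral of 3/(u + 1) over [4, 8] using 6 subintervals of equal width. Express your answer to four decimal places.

Δu = (8 − 4)/6 = 2/3.
f(4) = 0.6, f(14/3) = 9/17, f(16/3) = 9/19, f(6) = 3/7, f(20/3) = 9/23, f(22/3) = 0.36, f(8) = 1/3.
T_6 = (Δu/2)·[f(u_0) + 2f(u_1) + ... + 2f(u_{5}) + f(u_6)].
Sum ≈ 1.7664.

1.7664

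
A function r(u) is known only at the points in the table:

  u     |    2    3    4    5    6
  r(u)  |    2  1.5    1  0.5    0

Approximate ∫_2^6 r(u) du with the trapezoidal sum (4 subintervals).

Δu = 1.
T_4 = (1/2)·[2 + 2·1.5 + 2·1 + 2·0.5 + 0] = 4.

4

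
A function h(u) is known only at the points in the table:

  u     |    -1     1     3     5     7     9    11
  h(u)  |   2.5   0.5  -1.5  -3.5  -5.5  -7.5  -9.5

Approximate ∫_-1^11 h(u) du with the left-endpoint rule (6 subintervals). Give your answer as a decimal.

Δu = 2.
Sum = 2·[2.5 + 0.5 + (-1.5) + (-3.5) + (-5.5) + (-7.5)] = -30.

-30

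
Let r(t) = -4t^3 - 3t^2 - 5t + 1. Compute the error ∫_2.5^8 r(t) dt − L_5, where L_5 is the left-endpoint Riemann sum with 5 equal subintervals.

Exact integral: ∫_2.5^8 r(t) dt = -4692.1875.
L_5 = -3562.955.
Error = -4692.1875 − (-3562.955) = -1129.2325.

-1129.2325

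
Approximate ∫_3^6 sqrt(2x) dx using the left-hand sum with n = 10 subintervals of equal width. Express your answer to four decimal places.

8.8043

Δx = (6 − 3)/10 = 0.3.
Left endpoints: 3, 3.3, 3.6, 3.9, 4.2, 4.5, 4.8, 5.1, 5.4, 5.7.
f(3) ≈ 2.4495, f(3.3) ≈ 2.5690, f(3.6) ≈ 2.6833, f(3.9) ≈ 2.7928, f(4.2) ≈ 2.8983, f(4.5) ≈ 3.0000, f(4.8) ≈ 3.0984, f(5.1) ≈ 3.1937, f(5.4) ≈ 3.2863, f(5.7) ≈ 3.3764.
Sum = Δx · [f(3) + f(3.3) + f(3.6) + ...].
Sum ≈ 8.8043.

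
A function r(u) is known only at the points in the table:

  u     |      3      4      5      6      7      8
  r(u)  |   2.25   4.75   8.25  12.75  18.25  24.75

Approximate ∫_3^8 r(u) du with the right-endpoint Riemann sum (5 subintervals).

68.75

Δu = 1.
Sum = 1·[4.75 + 8.25 + 12.75 + 18.25 + 24.75] = 68.75.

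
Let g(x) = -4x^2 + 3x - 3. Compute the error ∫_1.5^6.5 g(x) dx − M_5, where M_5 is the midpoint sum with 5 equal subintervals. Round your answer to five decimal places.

Exact integral: ∫_1.5^6.5 g(x) dx ≈ -316.6666667.
M_5 = -315.
Error ≈ -316.6666667 − (-315) ≈ -1.66667.

-1.66667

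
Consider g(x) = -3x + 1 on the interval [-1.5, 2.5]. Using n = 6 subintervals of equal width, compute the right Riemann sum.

Δx = (2.5 − (-1.5))/6 = 2/3.
Right endpoints: -5/6, -1/6, 0.5, 7/6, 11/6, 2.5.
g(-5/6) = 3.5, g(-1/6) = 1.5, g(0.5) = -0.5, g(7/6) = -2.5, g(11/6) = -4.5, g(2.5) = -6.5.
Sum = Δx · [g(-5/6) + g(-1/6) + g(0.5) + ...].
Sum = -6.

-6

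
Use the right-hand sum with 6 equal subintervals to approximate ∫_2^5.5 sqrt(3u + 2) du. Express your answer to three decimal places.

13.079

Δu = (5.5 − 2)/6 = 7/12.
Right endpoints: 31/12, 19/6, 3.75, 13/3, 59/12, 5.5.
f(31/12) ≈ 3.122, f(19/6) ≈ 3.391, f(3.75) ≈ 3.640, f(13/3) ≈ 3.873, f(59/12) ≈ 4.093, f(5.5) ≈ 4.301.
Sum = Δu · [f(31/12) + f(19/6) + f(3.75) + ...].
Sum ≈ 13.079.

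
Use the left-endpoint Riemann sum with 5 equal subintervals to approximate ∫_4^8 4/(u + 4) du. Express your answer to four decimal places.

Δu = (8 − 4)/5 = 0.8.
Left endpoints: 4, 4.8, 5.6, 6.4, 7.2.
f(4) = 0.5, f(4.8) = 5/11, f(5.6) = 5/12, f(6.4) = 5/13, f(7.2) = 5/14.
Sum = Δu · [f(4) + f(4.8) + f(5.6) + f(6.4) + f(7.2)].
Sum ≈ 1.6904.

1.6904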